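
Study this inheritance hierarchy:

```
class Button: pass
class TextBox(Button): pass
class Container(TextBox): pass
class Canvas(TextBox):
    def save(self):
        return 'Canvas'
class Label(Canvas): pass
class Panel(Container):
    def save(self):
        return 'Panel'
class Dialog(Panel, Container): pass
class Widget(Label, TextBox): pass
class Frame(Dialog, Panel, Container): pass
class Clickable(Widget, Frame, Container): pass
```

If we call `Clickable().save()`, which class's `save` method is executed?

L[Clickable] = Clickable + merge(L[Widget], L[Frame], L[Container], [Widget Frame Container])
  take Widget:  [Widget Label Canvas TextBox Button object] + [Frame Dialog Panel Container TextBox Button object] + [Container TextBox Button object] + [Widget Frame Container]
  take Label:  [Label Canvas TextBox Button object] + [Frame Dialog Panel Container TextBox Button object] + [Container TextBox Button object] + [Frame Container]
  take Canvas:  [Canvas TextBox Button object] + [Frame Dialog Panel Container TextBox Button object] + [Container TextBox Button object] + [Frame Container]
  take Frame:  [TextBox Button object] + [Frame Dialog Panel Container TextBox Button object] + [Container TextBox Button object] + [Frame Container]
  take Dialog:  [TextBox Button object] + [Dialog Panel Container TextBox Button object] + [Container TextBox Button object] + [Container]
  take Panel:  [TextBox Button object] + [Panel Container TextBox Button object] + [Container TextBox Button object] + [Container]
  take Container:  [TextBox Button object] + [Container TextBox Button object] + [Container TextBox Button object] + [Container]
  take TextBox:  [TextBox Button object] + [TextBox Button object] + [TextBox Button object]
  take Button:  [Button object] + [Button object] + [Button object]
  take object:  [object] + [object] + [object]
MRO: Clickable Widget Label Canvas Frame Dialog Panel Container TextBox Button object
save is defined in: Canvas, Panel. First along the MRO is Canvas.

Canvas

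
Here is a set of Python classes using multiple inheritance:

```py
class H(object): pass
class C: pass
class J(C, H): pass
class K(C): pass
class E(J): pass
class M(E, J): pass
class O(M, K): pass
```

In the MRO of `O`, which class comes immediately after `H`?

L[O] = O + merge(L[M], L[K], [M K])
  take M:  [M E J C H object] + [K C object] + [M K]
  take E:  [E J C H object] + [K C object] + [K]
  take J:  [J C H object] + [K C object] + [K]
  take K:  [C H object] + [K C object] + [K]
  take C:  [C H object] + [C object]
  take H:  [H object] + [object]
  take object:  [object] + [object]
MRO: O M E J K C H object
H is at position 6; next is object.

object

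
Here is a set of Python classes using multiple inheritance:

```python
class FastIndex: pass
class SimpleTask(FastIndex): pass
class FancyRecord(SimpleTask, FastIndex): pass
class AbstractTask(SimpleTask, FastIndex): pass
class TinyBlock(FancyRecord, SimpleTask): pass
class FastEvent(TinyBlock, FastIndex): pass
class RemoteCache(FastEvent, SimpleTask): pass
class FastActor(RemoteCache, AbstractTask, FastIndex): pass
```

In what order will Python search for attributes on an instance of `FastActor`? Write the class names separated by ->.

L[FastActor] = FastActor + merge(L[RemoteCache], L[AbstractTask], L[FastIndex], [RemoteCache AbstractTask FastIndex])
  take RemoteCache:  [RemoteCache FastEvent TinyBlock FancyRecord SimpleTask FastIndex object] + [AbstractTask SimpleTask FastIndex object] + [FastIndex object] + [RemoteCache AbstractTask FastIndex]
  take FastEvent:  [FastEvent TinyBlock FancyRecord SimpleTask FastIndex object] + [AbstractTask SimpleTask FastIndex object] + [FastIndex object] + [AbstractTask FastIndex]
  take TinyBlock:  [TinyBlock FancyRecord SimpleTask FastIndex object] + [AbstractTask SimpleTask FastIndex object] + [FastIndex object] + [AbstractTask FastIndex]
  take FancyRecord:  [FancyRecord SimpleTask FastIndex object] + [AbstractTask SimpleTask FastIndex object] + [FastIndex object] + [AbstractTask FastIndex]
  take AbstractTask:  [SimpleTask FastIndex object] + [AbstractTask SimpleTask FastIndex object] + [FastIndex object] + [AbstractTask FastIndex]
  take SimpleTask:  [SimpleTask FastIndex object] + [SimpleTask FastIndex object] + [FastIndex object] + [FastIndex]
  take FastIndex:  [FastIndex object] + [FastIndex object] + [FastIndex object] + [FastIndex]
  take object:  [object] + [object] + [object]

FastActor -> RemoteCache -> FastEvent -> TinyBlock -> FancyRecord -> AbstractTask -> SimpleTask -> FastIndex -> object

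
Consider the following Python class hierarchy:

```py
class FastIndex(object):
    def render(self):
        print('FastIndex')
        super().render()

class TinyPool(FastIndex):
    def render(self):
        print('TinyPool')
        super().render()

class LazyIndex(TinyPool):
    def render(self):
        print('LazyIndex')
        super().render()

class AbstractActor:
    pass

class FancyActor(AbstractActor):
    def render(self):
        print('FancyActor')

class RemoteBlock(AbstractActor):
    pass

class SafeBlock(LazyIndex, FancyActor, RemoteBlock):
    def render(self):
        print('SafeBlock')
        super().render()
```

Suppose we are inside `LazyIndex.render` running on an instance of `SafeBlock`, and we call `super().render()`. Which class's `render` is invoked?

L[SafeBlock] = SafeBlock + merge(L[LazyIndex], L[FancyActor], L[RemoteBlock], [LazyIndex FancyActor RemoteBlock])
  take LazyIndex:  [LazyIndex TinyPool FastIndex object] + [FancyActor AbstractActor object] + [RemoteBlock AbstractActor object] + [LazyIndex FancyActor RemoteBlock]
  take TinyPool:  [TinyPool FastIndex object] + [FancyActor AbstractActor object] + [RemoteBlock AbstractActor object] + [FancyActor RemoteBlock]
  take FastIndex:  [FastIndex object] + [FancyActor AbstractActor object] + [RemoteBlock AbstractActor object] + [FancyActor RemoteBlock]
  take FancyActor:  [object] + [FancyActor AbstractActor object] + [RemoteBlock AbstractActor object] + [FancyActor RemoteBlock]
  take RemoteBlock:  [object] + [AbstractActor object] + [RemoteBlock AbstractActor object] + [RemoteBlock]
  take AbstractActor:  [object] + [AbstractActor object] + [AbstractActor object]
  take object:  [object] + [object] + [object]
MRO: SafeBlock LazyIndex TinyPool FastIndex FancyActor RemoteBlock AbstractActor object
super() in LazyIndex.render on a SafeBlock instance goes to the class after LazyIndex in SafeBlock's MRO: TinyPool.

TinyPool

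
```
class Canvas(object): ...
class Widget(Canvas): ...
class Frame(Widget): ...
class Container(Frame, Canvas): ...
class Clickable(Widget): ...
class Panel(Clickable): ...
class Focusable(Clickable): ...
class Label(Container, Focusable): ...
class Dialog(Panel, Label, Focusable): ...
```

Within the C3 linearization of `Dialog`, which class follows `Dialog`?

L[Dialog] = Dialog + merge(L[Panel], L[Label], L[Focusable], [Panel Label Focusable])
  take Panel:  [Panel Clickable Widget Canvas object] + [Label Container Frame Focusable Clickable Widget Canvas object] + [Focusable Clickable Widget Canvas object] + [Panel Label Focusable]
  take Label:  [Clickable Widget Canvas object] + [Label Container Frame Focusable Clickable Widget Canvas object] + [Focusable Clickable Widget Canvas object] + [Label Focusable]
  take Container:  [Clickable Widget Canvas object] + [Container Frame Focusable Clickable Widget Canvas object] + [Focusable Clickable Widget Canvas object] + [Focusable]
  take Frame:  [Clickable Widget Canvas object] + [Frame Focusable Clickable Widget Canvas object] + [Focusable Clickable Widget Canvas object] + [Focusable]
  take Focusable:  [Clickable Widget Canvas object] + [Focusable Clickable Widget Canvas object] + [Focusable Clickable Widget Canvas object] + [Focusable]
  take Clickable:  [Clickable Widget Canvas object] + [Clickable Widget Canvas object] + [Clickable Widget Canvas object]
  take Widget:  [Widget Canvas object] + [Widget Canvas object] + [Widget Canvas object]
  take Canvas:  [Canvas object] + [Canvas object] + [Canvas object]
  take object:  [object] + [object] + [object]
MRO: Dialog Panel Label Container Frame Focusable Clickable Widget Canvas object
Dialog is at position 0; next is Panel.

Panel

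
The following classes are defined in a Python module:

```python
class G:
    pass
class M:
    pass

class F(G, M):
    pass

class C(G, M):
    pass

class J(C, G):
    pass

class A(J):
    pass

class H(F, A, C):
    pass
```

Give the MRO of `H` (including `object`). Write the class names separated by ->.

H -> F -> A -> J -> C -> G -> M -> object

L[H] = H + merge(L[F], L[A], L[C], [F A C])
  take F:  [F G M object] + [A J C G M object] + [C G M object] + [F A C]
  take A:  [G M object] + [A J C G M object] + [C G M object] + [A C]
  take J:  [G M object] + [J C G M object] + [C G M object] + [C]
  take C:  [G M object] + [C G M object] + [C G M object] + [C]
  take G:  [G M object] + [G M object] + [G M object]
  take M:  [M object] + [M object] + [M object]
  take object:  [object] + [object] + [object]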